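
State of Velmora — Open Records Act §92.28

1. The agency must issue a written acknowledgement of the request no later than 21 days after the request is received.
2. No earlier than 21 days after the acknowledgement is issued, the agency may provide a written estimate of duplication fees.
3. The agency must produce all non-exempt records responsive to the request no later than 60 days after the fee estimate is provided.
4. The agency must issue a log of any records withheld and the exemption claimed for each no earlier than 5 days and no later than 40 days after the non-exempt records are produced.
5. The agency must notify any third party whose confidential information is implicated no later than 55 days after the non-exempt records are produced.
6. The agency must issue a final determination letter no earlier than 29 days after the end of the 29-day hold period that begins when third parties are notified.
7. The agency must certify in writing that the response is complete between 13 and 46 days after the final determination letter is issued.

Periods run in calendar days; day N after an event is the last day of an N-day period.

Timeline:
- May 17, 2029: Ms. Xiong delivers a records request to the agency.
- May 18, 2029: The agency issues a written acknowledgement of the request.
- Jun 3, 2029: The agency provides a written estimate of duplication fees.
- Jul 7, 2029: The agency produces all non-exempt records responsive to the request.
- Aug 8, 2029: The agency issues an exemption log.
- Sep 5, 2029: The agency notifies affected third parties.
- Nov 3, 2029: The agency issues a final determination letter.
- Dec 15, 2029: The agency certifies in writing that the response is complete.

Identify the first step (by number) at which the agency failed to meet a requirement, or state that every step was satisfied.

Step 2

(1) due by May 17, 2029 + 21 days = Jun 7, 2029; completed May 18, 2029, before the deadline.
(2) permitted from May 18, 2029 + 21 days = Jun 8, 2029 onward; Jun 3, 2029 is 5 days before the earliest permitted date.
Later steps need not be reached.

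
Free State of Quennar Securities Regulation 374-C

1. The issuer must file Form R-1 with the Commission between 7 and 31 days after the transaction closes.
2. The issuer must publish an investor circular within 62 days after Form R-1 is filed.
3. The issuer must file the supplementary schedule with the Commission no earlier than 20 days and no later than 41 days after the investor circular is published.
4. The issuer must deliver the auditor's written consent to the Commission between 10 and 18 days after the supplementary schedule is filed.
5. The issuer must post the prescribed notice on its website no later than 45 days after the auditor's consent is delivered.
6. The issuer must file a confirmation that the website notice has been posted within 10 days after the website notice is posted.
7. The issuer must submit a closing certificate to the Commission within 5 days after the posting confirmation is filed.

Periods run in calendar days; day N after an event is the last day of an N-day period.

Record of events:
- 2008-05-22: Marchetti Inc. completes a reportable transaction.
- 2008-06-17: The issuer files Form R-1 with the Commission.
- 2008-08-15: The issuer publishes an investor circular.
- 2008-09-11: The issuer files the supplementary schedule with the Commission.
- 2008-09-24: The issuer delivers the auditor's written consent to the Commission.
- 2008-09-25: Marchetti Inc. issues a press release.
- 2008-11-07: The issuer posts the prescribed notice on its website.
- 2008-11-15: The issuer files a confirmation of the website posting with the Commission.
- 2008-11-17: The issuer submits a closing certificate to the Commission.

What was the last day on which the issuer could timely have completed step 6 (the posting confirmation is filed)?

2008-11-17

Step 6 runs from 2008-11-07, when the website notice is posted. 10 days after 2008-11-07 is 2008-11-17.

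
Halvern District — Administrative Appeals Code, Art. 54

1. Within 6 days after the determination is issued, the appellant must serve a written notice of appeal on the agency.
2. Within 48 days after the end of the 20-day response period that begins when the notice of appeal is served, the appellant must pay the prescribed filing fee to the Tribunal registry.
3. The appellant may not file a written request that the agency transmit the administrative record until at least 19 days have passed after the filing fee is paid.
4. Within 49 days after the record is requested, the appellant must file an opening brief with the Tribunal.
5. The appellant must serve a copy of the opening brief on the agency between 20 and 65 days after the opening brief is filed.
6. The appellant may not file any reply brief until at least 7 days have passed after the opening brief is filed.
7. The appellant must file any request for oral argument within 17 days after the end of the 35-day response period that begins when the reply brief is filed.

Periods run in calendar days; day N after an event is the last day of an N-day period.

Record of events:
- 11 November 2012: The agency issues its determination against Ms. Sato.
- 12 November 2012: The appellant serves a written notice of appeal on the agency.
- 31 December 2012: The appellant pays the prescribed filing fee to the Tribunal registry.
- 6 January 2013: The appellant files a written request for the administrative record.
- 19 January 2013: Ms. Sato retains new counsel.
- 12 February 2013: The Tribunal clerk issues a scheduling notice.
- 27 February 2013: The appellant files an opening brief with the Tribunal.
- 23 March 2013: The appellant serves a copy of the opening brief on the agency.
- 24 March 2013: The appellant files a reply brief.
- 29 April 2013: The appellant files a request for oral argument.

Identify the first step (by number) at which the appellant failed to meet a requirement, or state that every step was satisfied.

Step 3

Step 1 — counting 6 days from 11 November 2012 (when the determination is issued) gives a deadline of 17 November 2012; done 12 November 2012 — timely.
Step 2 — counting 48 days from 2 December 2012 (end of the 20-day response period, which began when the notice of appeal is served on 12 November 2012) gives a deadline of 19 January 2013; completed 31 December 2012, before the deadline.
Step 3 — must wait 19 days from 31 December 2012 (when the filing fee is paid), so not before 19 January 2013; done 6 January 2013 — 13 days too early.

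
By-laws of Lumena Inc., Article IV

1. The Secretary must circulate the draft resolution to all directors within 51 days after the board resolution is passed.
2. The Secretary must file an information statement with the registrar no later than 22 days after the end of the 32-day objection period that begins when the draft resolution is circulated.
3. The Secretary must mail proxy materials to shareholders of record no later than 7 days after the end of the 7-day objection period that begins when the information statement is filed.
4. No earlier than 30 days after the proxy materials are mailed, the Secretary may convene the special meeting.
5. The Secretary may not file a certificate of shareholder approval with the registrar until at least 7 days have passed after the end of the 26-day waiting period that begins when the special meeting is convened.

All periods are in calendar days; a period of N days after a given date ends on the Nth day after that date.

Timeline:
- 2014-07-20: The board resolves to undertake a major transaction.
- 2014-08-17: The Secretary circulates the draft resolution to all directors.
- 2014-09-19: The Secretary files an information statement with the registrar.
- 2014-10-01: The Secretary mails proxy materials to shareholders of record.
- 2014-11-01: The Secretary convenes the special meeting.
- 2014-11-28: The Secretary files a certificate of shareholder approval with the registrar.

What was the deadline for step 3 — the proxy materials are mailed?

2014-10-03

The information statement is filed on 2014-09-19; the 7-day objection period therefore ends 2014-09-26, and step 3 runs from that date. 7 days after 2014-09-26 is 2014-10-03.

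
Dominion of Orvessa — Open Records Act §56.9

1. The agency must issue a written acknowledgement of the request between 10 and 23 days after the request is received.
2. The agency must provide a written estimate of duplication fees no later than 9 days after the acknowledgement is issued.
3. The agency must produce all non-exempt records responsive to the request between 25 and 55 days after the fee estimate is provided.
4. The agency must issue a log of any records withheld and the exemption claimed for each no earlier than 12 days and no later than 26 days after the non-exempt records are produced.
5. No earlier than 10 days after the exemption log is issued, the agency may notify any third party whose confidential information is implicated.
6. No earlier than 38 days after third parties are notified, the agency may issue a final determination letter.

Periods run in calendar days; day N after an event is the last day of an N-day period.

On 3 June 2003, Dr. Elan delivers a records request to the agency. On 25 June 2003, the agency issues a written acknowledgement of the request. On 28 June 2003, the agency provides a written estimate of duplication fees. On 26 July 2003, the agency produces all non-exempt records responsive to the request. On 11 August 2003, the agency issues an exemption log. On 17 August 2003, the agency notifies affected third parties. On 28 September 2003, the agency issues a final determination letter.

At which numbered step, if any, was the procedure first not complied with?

Step 5

Step 1: the window is 10–23 days after 3 June 2003 (when the request is received), so 13 June 2003 through 26 June 2003; 25 June 2003 falls inside that range.
Step 2: 9 days after 25 June 2003 (when the acknowledgement is issued) is 4 July 2003; 28 June 2003 is within that limit.
Step 3: the window is 25–55 days after 28 June 2003 (when the fee estimate is provided), so 23 July 2003 through 22 August 2003; 26 July 2003 falls inside that range.
Step 4: the window is 12–26 days after 26 July 2003 (when the non-exempt records are produced), so 7 August 2003 through 21 August 2003; 11 August 2003 falls inside that range.
Step 5: the earliest permitted date is 10 days after 11 August 2003 (when the exemption log is issued), i.e. 21 August 2003; 17 August 2003 is 4 days before the earliest permitted date.
No need to go further; step 5 was not satisfied.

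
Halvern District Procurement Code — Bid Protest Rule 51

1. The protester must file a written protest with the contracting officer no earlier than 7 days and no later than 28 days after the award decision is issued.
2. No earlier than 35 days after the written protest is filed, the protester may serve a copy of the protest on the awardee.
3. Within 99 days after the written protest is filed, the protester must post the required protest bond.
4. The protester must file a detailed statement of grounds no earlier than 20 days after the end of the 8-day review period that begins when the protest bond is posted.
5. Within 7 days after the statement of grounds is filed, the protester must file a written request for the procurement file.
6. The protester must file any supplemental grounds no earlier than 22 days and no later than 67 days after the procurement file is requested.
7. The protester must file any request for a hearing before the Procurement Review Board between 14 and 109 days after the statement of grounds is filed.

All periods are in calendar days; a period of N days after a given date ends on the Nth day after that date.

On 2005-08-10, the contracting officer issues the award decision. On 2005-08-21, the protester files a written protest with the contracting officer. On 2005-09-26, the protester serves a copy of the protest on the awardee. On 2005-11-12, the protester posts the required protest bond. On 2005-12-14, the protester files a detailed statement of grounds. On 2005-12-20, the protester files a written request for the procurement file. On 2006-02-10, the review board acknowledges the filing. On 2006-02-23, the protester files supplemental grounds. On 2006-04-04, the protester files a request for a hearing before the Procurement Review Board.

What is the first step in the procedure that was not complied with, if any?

Step 7

Step 1: the window is 7–28 days after 2005-08-10 (when the award decision is issued), so 2005-08-17 through 2005-09-07; 2005-08-21 falls inside that range.
Step 2: the earliest permitted date is 35 days after 2005-08-21 (when the written protest is filed), i.e. 2005-09-25; done 2005-09-26 — permitted.
Step 3: 99 days after 2005-08-21 (when the written protest is filed) is 2005-11-28; completed 2005-11-12, before the deadline.
Step 4: the earliest permitted date is 20 days after 2005-11-20 (end of the 8-day review period, which began when the protest bond is posted on 2005-11-12), i.e. 2005-12-10; 2005-12-14 is on or after that date.
Step 5: 7 days after 2005-12-14 (when the statement of grounds is filed) is 2005-12-21; done 2005-12-20 — timely.
Step 6: the window is 22–67 days after 2005-12-20 (when the procurement file is requested), so 2006-01-11 through 2006-02-25; 2006-02-23 falls inside that range.
Step 7: the window is 14–109 days after 2005-12-14 (when the statement of grounds is filed), so 2005-12-28 through 2006-04-02; 2006-04-04 is 2 days past the end of the window.
That is the first point of non-compliance.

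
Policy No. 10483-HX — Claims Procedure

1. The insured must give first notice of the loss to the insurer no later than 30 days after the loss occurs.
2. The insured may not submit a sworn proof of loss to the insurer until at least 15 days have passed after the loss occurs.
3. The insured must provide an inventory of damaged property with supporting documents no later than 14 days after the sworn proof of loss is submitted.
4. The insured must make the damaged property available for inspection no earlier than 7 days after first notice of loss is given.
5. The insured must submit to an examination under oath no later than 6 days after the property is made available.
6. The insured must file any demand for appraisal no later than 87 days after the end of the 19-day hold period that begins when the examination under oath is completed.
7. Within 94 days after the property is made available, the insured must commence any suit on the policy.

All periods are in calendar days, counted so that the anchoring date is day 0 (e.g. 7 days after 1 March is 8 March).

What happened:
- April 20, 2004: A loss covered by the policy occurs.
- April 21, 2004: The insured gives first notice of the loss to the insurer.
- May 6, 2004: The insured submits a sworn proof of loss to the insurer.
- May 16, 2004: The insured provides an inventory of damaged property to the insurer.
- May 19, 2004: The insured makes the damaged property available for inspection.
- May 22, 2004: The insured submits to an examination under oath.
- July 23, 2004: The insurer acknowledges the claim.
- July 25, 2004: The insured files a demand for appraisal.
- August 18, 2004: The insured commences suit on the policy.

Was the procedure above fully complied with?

Yes

Step 1: 30 days after April 20, 2004 (when the loss occurs) is May 20, 2004; done April 21, 2004 — timely.
Step 2: the earliest permitted date is 15 days after April 20, 2004 (when the loss occurs), i.e. May 5, 2004; done May 6, 2004 — permitted.
Step 3: 14 days after May 6, 2004 (when the sworn proof of loss is submitted) is May 20, 2004; May 16, 2004 is within that limit.
Step 4: the earliest permitted date is 7 days after April 21, 2004 (when first notice of loss is given), i.e. April 28, 2004; May 19, 2004 is on or after that date.
Step 5: 6 days after May 19, 2004 (when the property is made available) is May 25, 2004; done May 22, 2004 — timely.
Step 6: 87 days after June 10, 2004 (end of the 19-day hold period, which began when the examination under oath is completed on May 22, 2004) is September 5, 2004; done July 25, 2004 — timely.
Step 7: 94 days after May 19, 2004 (when the property is made available) is August 21, 2004; completed August 18, 2004, before the deadline.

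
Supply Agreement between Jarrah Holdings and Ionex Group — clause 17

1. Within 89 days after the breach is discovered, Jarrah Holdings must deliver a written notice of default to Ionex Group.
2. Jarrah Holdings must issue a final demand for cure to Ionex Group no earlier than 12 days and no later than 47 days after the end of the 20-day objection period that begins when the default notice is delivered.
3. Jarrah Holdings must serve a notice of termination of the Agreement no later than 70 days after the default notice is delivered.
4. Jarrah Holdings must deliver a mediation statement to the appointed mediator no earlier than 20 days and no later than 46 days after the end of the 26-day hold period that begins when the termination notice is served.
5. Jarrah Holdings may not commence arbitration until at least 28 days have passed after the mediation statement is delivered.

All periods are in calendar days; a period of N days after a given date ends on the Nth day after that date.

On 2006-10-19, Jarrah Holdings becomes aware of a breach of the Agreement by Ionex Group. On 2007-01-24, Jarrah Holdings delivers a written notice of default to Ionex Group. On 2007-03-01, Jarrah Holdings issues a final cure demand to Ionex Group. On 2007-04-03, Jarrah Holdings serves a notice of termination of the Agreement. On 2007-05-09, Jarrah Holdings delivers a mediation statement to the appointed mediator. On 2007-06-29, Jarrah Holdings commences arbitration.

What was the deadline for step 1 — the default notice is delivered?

2007-01-16

Step 1 runs from 2006-10-19, when the breach is discovered. 89 days after 2006-10-19 is 2007-01-16.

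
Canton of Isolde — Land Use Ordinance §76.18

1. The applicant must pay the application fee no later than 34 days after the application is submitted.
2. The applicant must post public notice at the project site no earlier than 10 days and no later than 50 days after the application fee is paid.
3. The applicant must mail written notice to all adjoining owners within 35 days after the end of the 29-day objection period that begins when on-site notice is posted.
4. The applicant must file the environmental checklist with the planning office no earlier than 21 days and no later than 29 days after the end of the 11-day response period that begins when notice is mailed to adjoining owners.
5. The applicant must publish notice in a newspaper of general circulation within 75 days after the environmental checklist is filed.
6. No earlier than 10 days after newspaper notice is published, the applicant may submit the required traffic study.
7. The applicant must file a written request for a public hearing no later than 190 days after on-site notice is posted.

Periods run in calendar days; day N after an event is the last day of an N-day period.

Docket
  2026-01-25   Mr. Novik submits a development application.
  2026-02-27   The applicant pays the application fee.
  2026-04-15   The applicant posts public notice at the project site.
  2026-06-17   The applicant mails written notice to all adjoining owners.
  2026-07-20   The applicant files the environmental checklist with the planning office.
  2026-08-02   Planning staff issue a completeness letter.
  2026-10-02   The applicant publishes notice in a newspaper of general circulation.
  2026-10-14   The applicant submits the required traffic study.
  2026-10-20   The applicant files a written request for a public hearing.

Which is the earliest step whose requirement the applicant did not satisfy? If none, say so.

(1) due by 2026-01-25 + 34 days = 2026-02-28; completed 2026-02-27, before the deadline.
(2) the permitted window runs from 2026-02-27 + 10 = 2026-03-09 to 2026-02-27 + 50 = 2026-04-18; done 2026-04-15 — within the window.
(3) due by 2026-05-14 + 35 days = 2026-06-18; done 2026-06-17 — timely.
(4) the permitted window runs from 2026-06-28 + 21 = 2026-07-19 to 2026-06-28 + 29 = 2026-07-27; 2026-07-20 falls inside that range.
(5) due by 2026-07-20 + 75 days = 2026-10-03; done 2026-10-02 — timely.
(6) permitted from 2026-10-02 + 10 days = 2026-10-12 onward; 2026-10-14 is on or after that date.
(7) due by 2026-04-15 + 190 days = 2026-10-22; 2026-10-20 is within that limit.

None — every step was satisfied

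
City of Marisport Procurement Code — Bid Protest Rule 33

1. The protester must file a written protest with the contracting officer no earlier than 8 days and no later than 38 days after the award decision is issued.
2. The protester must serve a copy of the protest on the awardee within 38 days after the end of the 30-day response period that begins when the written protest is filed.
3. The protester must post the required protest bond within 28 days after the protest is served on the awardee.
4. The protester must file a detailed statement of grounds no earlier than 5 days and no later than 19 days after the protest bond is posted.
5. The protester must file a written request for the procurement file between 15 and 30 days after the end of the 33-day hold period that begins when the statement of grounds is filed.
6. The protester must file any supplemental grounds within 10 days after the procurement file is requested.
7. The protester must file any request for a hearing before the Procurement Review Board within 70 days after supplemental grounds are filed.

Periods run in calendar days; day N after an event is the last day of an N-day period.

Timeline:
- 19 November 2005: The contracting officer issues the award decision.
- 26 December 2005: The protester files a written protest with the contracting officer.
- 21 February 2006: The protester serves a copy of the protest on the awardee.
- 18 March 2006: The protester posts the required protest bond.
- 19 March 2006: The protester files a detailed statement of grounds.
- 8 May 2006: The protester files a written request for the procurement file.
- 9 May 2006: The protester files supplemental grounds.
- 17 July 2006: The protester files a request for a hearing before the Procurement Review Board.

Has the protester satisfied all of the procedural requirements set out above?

(1) the permitted window runs from 19 November 2005 + 8 = 27 November 2005 to 19 November 2005 + 38 = 27 December 2005; 26 December 2005 falls inside that range.
(2) due by 25 January 2006 + 38 days = 4 March 2006; completed 21 February 2006, before the deadline.
(3) due by 21 February 2006 + 28 days = 21 March 2006; completed 18 March 2006, before the deadline.
(4) the permitted window runs from 18 March 2006 + 5 = 23 March 2006 to 18 March 2006 + 19 = 6 April 2006; done 19 March 2006 — 4 days before the window opened.
Later steps need not be reached.

No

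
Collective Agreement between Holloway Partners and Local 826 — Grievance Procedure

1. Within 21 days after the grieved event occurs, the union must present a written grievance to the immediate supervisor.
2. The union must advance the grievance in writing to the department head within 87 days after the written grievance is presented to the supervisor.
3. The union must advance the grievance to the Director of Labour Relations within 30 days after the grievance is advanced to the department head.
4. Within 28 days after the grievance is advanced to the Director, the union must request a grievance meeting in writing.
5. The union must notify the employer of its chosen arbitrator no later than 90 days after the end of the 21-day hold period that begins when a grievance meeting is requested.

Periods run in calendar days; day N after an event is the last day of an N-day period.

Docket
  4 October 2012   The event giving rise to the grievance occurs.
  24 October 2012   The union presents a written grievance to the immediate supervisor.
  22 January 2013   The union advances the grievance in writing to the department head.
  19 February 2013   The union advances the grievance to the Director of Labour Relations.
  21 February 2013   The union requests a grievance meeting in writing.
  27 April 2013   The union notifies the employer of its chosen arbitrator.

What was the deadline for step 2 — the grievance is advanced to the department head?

19 January 2013

Step 2 runs from 24 October 2012, when the written grievance is presented to the supervisor. 87 days after 24 October 2012 is 19 January 2013.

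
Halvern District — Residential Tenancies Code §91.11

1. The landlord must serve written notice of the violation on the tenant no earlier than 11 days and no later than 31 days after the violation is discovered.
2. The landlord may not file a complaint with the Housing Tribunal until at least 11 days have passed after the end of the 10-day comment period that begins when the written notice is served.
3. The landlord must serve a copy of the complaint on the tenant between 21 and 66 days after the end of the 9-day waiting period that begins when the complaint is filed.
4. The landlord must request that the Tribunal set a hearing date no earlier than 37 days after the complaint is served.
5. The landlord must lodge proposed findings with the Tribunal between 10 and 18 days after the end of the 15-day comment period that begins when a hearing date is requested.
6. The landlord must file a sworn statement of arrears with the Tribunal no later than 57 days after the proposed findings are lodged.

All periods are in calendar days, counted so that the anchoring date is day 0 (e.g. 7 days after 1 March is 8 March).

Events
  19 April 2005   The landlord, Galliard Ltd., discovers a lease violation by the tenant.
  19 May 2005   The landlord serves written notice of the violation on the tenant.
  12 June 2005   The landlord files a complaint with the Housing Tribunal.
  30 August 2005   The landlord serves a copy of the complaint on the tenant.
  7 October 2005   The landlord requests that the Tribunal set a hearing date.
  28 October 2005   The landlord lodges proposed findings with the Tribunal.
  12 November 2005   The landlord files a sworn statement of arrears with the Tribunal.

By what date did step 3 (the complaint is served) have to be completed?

26 August 2005

The complaint is filed on 12 June 2005; the 9-day waiting period therefore ends 21 June 2005, and step 3 runs from that date. The window is 21–66 days after 21 June 2005; it closes on 26 August 2005.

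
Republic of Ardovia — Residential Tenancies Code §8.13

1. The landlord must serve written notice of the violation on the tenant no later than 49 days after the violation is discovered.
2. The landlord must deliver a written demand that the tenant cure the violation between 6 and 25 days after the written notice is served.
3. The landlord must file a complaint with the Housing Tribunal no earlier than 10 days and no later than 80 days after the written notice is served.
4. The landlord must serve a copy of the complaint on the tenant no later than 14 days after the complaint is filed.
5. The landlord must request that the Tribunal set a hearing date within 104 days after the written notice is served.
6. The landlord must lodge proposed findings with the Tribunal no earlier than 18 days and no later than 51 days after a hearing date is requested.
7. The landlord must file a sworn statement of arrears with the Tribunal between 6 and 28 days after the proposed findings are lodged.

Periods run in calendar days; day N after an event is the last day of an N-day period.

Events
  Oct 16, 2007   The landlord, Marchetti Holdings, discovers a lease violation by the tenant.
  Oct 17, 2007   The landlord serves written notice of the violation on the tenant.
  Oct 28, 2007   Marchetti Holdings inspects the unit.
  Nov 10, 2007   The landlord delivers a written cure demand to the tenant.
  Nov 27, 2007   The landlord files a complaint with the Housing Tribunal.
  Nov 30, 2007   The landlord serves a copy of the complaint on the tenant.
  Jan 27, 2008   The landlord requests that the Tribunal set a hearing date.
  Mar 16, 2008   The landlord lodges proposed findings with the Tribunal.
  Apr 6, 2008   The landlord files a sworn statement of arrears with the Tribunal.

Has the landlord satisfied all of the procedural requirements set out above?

Yes

Step 1 — counting 49 days from Oct 16, 2007 (when the violation is discovered) gives a deadline of Dec 4, 2007; Oct 17, 2007 is within that limit.
Step 2 — 6 and 25 days from Oct 17, 2007 (when the written notice is served) are Oct 23, 2007 and Nov 11, 2007 respectively; Nov 10, 2007 falls inside that range.
Step 3 — 10 and 80 days from Oct 17, 2007 (when the written notice is served) are Oct 27, 2007 and Jan 5, 2008 respectively; Nov 27, 2007 falls inside that range.
Step 4 — counting 14 days from Nov 27, 2007 (when the complaint is filed) gives a deadline of Dec 11, 2007; completed Nov 30, 2007, before the deadline.
Step 5 — counting 104 days from Oct 17, 2007 (when the written notice is served) gives a deadline of Jan 29, 2008; completed Jan 27, 2008, before the deadline.
Step 6 — 18 and 51 days from Jan 27, 2008 (when a hearing date is requested) are Feb 14, 2008 and Mar 18, 2008 respectively; done Mar 16, 2008, which is between those dates.
Step 7 — 6 and 28 days from Mar 16, 2008 (when the proposed findings are lodged) are Mar 22, 2008 and Apr 13, 2008 respectively; Apr 6, 2008 falls inside that range.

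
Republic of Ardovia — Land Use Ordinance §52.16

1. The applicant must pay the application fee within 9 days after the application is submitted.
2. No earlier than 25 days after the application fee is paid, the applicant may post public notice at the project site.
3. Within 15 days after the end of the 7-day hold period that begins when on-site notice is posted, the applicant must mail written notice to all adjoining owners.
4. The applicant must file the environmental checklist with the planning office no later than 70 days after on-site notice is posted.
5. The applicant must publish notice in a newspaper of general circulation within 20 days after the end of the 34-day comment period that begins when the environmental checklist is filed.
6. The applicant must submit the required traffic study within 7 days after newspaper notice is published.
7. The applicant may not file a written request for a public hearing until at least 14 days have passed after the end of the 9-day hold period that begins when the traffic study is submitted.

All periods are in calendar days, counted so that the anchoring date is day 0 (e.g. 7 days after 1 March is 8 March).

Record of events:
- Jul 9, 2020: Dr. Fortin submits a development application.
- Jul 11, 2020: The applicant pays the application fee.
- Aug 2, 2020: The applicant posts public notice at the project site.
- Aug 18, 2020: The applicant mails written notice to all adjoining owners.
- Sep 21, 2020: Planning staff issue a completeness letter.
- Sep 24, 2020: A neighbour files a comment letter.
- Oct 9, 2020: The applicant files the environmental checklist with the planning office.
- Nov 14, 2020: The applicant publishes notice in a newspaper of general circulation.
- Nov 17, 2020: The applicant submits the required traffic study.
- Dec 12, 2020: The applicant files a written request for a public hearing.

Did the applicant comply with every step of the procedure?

No

(1) due by Jul 9, 2020 + 9 days = Jul 18, 2020; completed Jul 11, 2020, before the deadline.
(2) permitted from Jul 11, 2020 + 25 days = Aug 5, 2020 onward; done Aug 2, 2020 — 3 days too early.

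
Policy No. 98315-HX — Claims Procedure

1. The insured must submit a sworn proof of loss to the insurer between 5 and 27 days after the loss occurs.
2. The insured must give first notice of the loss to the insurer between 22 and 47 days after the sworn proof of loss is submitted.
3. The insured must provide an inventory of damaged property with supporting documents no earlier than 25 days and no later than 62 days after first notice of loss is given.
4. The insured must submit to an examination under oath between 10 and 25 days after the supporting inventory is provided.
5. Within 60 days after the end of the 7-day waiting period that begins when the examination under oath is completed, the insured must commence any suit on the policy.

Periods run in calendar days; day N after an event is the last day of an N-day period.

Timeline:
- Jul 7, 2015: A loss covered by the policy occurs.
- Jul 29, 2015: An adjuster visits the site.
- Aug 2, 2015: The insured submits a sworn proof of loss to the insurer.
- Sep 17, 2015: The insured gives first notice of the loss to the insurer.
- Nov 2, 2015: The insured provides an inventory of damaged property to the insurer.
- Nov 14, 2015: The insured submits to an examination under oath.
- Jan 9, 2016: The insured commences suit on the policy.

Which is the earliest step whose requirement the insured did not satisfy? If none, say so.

Step 1 — 5 and 27 days from Jul 7, 2015 (when the loss occurs) are Jul 12, 2015 and Aug 3, 2015 respectively; Aug 2, 2015 falls inside that range.
Step 2 — 22 and 47 days from Aug 2, 2015 (when the sworn proof of loss is submitted) are Aug 24, 2015 and Sep 18, 2015 respectively; done Sep 17, 2015, which is between those dates.
Step 3 — 25 and 62 days from Sep 17, 2015 (when first notice of loss is given) are Oct 12, 2015 and Nov 18, 2015 respectively; done Nov 2, 2015 — within the window.
Step 4 — 10 and 25 days from Nov 2, 2015 (when the supporting inventory is provided) are Nov 12, 2015 and Nov 27, 2015 respectively; done Nov 14, 2015, which is between those dates.
Step 5 — counting 60 days from Nov 21, 2015 (end of the 7-day waiting period, which began when the examination under oath is completed on Nov 14, 2015) gives a deadline of Jan 20, 2016; completed Jan 9, 2016, before the deadline.

None — every step was satisfied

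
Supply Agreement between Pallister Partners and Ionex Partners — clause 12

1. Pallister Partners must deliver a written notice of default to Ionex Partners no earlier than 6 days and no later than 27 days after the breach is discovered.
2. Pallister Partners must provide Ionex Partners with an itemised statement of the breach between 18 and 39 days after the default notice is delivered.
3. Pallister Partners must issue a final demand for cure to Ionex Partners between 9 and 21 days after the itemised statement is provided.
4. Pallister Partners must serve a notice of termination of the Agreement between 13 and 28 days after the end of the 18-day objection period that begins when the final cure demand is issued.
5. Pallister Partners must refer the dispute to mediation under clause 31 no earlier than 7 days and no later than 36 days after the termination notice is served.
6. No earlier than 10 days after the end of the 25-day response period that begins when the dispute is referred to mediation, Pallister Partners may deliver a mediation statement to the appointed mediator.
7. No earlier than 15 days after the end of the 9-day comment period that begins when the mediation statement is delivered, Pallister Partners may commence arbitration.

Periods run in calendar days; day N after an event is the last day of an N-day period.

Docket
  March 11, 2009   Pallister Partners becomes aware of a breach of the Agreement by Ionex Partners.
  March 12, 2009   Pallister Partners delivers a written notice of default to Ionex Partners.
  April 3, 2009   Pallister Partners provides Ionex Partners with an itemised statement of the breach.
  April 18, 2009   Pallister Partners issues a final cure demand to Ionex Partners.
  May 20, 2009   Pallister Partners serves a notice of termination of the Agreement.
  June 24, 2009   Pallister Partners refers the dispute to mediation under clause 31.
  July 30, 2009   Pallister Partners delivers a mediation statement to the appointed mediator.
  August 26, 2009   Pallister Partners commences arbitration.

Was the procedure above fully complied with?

No

Step 1: the window is 6–27 days after March 11, 2009 (when the breach is discovered), so March 17, 2009 through April 7, 2009; done March 12, 2009 — 5 days before the window opened.
No need to go further; step 1 was not satisfied.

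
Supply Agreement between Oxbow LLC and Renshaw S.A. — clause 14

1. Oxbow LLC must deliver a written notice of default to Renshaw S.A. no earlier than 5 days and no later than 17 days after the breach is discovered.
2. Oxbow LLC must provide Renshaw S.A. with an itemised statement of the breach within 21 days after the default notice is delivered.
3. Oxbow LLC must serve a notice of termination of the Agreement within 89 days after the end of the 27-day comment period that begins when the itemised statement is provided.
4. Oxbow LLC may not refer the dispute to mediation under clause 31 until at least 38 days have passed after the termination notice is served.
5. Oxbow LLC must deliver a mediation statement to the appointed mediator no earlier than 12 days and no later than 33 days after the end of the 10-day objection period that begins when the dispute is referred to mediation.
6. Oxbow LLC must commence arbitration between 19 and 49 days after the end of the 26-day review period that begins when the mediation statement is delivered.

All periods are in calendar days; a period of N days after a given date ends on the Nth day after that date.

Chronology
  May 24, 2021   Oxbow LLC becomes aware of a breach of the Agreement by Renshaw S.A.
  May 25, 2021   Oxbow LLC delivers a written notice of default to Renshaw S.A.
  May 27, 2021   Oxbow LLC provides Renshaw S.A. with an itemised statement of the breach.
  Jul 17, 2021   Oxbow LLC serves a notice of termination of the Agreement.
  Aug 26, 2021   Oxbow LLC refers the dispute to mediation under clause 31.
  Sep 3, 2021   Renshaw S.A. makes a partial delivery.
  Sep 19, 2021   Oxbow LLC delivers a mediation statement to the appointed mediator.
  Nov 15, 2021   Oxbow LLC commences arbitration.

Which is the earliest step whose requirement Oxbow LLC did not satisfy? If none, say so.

Step 1

Step 1: the window is 5–17 days after May 24, 2021 (when the breach is discovered), so May 29, 2021 through Jun 10, 2021; May 25, 2021 is 4 days too early.
The analysis stops there.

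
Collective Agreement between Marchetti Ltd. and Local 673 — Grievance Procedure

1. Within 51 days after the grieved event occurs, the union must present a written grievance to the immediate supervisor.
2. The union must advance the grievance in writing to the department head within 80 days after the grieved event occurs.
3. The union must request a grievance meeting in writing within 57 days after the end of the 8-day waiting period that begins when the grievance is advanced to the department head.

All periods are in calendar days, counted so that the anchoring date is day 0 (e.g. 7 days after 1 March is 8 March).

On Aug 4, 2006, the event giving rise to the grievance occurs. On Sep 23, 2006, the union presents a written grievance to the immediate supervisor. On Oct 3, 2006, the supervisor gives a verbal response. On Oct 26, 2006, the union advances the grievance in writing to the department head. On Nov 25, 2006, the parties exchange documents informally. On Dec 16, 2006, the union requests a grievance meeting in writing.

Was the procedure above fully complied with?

No

(1) due by Aug 4, 2006 + 51 days = Sep 24, 2006; completed Sep 23, 2006, before the deadline.
(2) due by Aug 4, 2006 + 80 days = Oct 23, 2006; not done until Oct 26, 2006, 3 days after the deadline.
The analysis stops there.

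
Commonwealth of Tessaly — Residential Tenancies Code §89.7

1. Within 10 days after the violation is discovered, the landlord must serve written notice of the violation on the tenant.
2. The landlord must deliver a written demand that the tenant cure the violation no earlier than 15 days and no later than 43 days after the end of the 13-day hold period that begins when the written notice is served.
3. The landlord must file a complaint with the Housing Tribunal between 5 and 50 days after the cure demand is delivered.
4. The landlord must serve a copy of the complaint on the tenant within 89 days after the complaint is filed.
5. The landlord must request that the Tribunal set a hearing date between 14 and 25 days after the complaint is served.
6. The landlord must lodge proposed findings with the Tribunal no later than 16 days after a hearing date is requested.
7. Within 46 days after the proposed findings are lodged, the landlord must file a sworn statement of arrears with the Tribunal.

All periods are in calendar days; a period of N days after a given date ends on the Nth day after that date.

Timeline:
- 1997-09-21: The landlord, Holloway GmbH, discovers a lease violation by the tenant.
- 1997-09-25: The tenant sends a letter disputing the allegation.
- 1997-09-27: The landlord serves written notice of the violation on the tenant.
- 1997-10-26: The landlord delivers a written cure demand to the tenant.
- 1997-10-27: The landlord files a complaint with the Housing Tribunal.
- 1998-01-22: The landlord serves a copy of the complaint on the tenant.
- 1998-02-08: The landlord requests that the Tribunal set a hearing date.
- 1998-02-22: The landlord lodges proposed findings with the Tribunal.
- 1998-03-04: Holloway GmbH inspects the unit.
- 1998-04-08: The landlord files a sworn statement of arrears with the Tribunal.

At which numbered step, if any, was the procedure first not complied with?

(1) due by 1997-09-21 + 10 days = 1997-10-01; 1997-09-27 is within that limit.
(2) the permitted window runs from 1997-10-10 + 15 = 1997-10-25 to 1997-10-10 + 43 = 1997-11-22; done 1997-10-26, which is between those dates.
(3) the permitted window runs from 1997-10-26 + 5 = 1997-10-31 to 1997-10-26 + 50 = 1997-12-15; 1997-10-27 is 4 days too early.

Step 3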